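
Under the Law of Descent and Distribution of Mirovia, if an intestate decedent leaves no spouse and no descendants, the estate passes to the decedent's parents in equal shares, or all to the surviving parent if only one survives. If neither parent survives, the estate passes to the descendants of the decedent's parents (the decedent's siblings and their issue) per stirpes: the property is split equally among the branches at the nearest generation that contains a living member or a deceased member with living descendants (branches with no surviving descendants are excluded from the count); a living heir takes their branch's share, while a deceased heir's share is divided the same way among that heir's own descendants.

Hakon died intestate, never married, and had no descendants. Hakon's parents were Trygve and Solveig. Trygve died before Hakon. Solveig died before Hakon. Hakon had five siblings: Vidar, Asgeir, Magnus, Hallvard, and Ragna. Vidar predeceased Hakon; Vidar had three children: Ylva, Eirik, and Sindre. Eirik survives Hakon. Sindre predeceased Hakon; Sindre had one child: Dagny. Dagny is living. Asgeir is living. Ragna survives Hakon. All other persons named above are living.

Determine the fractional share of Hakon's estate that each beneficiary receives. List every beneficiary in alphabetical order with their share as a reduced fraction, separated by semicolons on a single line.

Asgeir 1/5; Dagny 1/15; Eirik 1/15; Hallvard 1/5; Magnus 1/5; Ragna 1/5; Ylva 1/15

Neither parent survives and there are no descendants, so the estate passes to Hakon's siblings and their issue per stirpes.
The estate is divided into 5 equal shares of 1/5 among Vidar, Asgeir, Magnus, Hallvard, Ragna.
Vidar predeceased; the 1/5 allotted to Vidar's branch passes to Vidar's issue by representation.
The 1/5 is divided into 3 equal shares of 1/15 among Ylva, Eirik, Sindre.
Ylva is living and takes 1/15.
Eirik is living and takes 1/15.
Sindre predeceased; the 1/15 allotted to Sindre's branch passes to Sindre's issue by representation.
Dagny is the sole taker at this level and receives the full 1/15.
Asgeir is living and takes 1/5.
Magnus is living and takes 1/5.
Hallvard is living and takes 1/5.
Ragna is living and takes 1/5.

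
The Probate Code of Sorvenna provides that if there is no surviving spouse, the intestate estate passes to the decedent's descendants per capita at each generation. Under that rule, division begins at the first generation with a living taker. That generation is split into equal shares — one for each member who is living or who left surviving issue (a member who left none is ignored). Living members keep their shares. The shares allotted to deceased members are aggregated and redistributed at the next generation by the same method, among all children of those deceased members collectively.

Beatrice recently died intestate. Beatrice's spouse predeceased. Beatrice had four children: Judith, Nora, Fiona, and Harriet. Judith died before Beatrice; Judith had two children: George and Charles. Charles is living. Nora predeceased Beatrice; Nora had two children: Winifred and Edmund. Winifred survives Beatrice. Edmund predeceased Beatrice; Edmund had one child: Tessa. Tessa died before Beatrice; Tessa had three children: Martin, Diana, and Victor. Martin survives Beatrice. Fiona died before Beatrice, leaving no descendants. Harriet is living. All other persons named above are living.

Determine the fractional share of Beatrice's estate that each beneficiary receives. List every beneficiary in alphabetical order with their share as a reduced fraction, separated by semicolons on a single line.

There is no surviving spouse, so the entire estate passes to Beatrice's descendants per capita at each generation.
At generation 1 (Judith, Nora, Harriet) there are 3 shares of (1)/3 = 1/3 each.
Living: Harriet — each takes 1/3.
Deceased: Judith and Nora. Their combined 2/3 is pooled and carried to generation 2.
At generation 2 (George, Charles, Winifred, Edmund) there are 4 shares of (2/3)/4 = 1/6 each.
Living: George, Charles, and Winifred — each takes 1/6.
Deceased: Edmund. That 1/6 share is carried to generation 3.
At generation 3 (Tessa) there are 1 shares of (1/6)/1 = 1/6 each.
Deceased: Tessa. That 1/6 share is carried to generation 4.
At generation 4 (Martin, Diana, Victor) there are 3 shares of (1/6)/3 = 1/18 each.
Living: Martin, Diana, and Victor — each takes 1/18.

Charles 1/6; Diana 1/18; George 1/6; Harriet 1/3; Martin 1/18; Victor 1/18; Winifred 1/6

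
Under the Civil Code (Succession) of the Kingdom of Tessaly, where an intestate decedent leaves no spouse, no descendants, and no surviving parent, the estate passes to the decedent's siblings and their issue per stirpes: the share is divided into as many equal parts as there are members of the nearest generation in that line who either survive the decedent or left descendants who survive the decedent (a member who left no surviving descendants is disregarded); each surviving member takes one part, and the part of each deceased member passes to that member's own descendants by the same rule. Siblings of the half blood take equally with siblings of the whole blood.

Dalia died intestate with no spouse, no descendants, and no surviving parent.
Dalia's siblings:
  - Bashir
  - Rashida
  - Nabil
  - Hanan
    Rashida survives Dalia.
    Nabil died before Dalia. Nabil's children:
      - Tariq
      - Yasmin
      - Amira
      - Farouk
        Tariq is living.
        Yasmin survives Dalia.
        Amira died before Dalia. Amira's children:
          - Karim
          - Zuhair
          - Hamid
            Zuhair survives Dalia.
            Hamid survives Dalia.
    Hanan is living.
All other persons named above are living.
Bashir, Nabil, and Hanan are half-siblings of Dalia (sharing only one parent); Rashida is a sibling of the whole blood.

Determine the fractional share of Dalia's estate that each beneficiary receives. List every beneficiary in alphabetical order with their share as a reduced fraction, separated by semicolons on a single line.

No spouse, descendants, or parent survives, so the estate passes to Dalia's siblings per stirpes.
Half-blood and whole-blood siblings take equally under the stated rule.
The estate is divided into 4 equal shares of 1/4 among Bashir, Rashida, Nabil, Hanan.
Bashir is living and takes 1/4.
Rashida is living and takes 1/4.
Nabil predeceased; the 1/4 allotted to Nabil's branch passes to Nabil's issue by representation.
The 1/4 is divided into 4 equal shares of 1/16 among Tariq, Yasmin, Amira, Farouk.
Tariq is living and takes 1/16.
Yasmin is living and takes 1/16.
Amira predeceased; the 1/16 allotted to Amira's branch passes to Amira's issue by representation.
The 1/16 is divided into 3 equal shares of 1/48 among Karim, Zuhair, Hamid.
Karim is living and takes 1/48.
Zuhair is living and takes 1/48.
Hamid is living and takes 1/48.
Farouk is living and takes 1/16.
Hanan is living and takes 1/4.

Bashir 1/4; Farouk 1/16; Hamid 1/48; Hanan 1/4; Karim 1/48; Rashida 1/4; Tariq 1/16; Yasmin 1/16; Zuhair 1/48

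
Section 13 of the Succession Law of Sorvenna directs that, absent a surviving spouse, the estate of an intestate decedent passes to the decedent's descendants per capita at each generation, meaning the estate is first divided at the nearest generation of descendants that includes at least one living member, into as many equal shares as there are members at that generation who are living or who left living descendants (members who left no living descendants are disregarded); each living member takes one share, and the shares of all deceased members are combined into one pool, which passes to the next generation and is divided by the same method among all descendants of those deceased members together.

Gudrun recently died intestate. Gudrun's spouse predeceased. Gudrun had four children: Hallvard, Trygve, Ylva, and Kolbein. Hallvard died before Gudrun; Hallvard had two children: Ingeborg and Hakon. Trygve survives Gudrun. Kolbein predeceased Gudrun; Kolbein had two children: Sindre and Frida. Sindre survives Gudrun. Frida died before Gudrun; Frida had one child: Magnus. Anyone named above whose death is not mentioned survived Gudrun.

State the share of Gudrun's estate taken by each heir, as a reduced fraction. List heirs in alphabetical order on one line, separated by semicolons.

Hakon 1/8; Ingeborg 1/8; Magnus 1/8; Sindre 1/8; Trygve 1/4; Ylva 1/4

There is no surviving spouse, so the entire estate passes to Gudrun's descendants per capita at each generation.
At generation 1 (Hallvard, Trygve, Ylva, Kolbein) there are 4 shares of (1)/4 = 1/4 each.
Living: Trygve and Ylva — each takes 1/4.
Deceased: Hallvard and Kolbein. Their combined 1/2 is pooled and carried to generation 2.
At generation 2 (Ingeborg, Hakon, Sindre, Frida) there are 4 shares of (1/2)/4 = 1/8 each.
Living: Ingeborg, Hakon, and Sindre — each takes 1/8.
Deceased: Frida. That 1/8 share is carried to generation 3.
At generation 3 (Magnus) there are 1 shares of (1/8)/1 = 1/8 each.
Living: Magnus — each takes 1/8.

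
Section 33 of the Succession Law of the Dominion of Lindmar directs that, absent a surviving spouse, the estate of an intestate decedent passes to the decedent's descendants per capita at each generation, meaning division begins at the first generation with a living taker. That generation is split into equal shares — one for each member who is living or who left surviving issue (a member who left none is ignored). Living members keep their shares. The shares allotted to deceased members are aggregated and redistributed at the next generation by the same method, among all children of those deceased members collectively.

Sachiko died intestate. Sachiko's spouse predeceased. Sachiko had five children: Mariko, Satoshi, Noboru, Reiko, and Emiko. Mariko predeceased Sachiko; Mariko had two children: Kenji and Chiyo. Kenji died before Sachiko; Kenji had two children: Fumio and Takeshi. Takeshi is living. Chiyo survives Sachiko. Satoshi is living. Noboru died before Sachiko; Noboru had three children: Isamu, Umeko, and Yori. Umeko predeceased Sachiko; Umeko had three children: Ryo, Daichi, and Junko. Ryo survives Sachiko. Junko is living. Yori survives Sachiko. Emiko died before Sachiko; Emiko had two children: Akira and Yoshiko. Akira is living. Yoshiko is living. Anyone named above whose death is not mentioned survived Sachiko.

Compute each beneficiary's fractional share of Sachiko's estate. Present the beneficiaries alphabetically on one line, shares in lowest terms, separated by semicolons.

There is no surviving spouse, so the entire estate passes to Sachiko's descendants per capita at each generation.
At generation 1 (Mariko, Satoshi, Noboru, Reiko, Emiko) there are 5 shares of (1)/5 = 1/5 each.
Living: Satoshi and Reiko — each takes 1/5.
Deceased: Mariko, Noboru, and Emiko. Their combined 3/5 is pooled and carried to generation 2.
At generation 2 (Kenji, Chiyo, Isamu, Umeko, Yori, Akira, Yoshiko) there are 7 shares of (3/5)/7 = 3/35 each.
Living: Chiyo, Isamu, Yori, Akira, and Yoshiko — each takes 3/35.
Deceased: Kenji and Umeko. Their combined 6/35 is pooled and carried to generation 3.
At generation 3 (Fumio, Takeshi, Ryo, Daichi, Junko) there are 5 shares of (6/35)/5 = 6/175 each.
Living: Fumio, Takeshi, Ryo, Daichi, and Junko — each takes 6/175.

Akira 3/35; Chiyo 3/35; Daichi 6/175; Fumio 6/175; Isamu 3/35; Junko 6/175; Reiko 1/5; Ryo 6/175; Satoshi 1/5; Takeshi 6/175; Yori 3/35; Yoshiko 3/35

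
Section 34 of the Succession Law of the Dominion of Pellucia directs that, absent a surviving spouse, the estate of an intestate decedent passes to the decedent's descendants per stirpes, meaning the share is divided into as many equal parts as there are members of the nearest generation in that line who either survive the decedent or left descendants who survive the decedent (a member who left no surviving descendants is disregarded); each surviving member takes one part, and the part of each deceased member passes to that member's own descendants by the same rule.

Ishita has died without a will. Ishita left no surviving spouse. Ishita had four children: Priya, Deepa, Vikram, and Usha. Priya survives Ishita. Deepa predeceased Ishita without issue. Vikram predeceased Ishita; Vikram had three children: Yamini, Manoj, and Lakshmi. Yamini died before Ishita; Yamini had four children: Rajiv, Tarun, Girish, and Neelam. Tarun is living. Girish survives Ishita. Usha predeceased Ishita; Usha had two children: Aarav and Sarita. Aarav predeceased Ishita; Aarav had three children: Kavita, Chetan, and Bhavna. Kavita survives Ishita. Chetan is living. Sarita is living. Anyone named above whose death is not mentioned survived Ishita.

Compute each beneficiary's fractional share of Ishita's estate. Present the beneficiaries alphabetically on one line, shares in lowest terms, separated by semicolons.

There is no surviving spouse, so the entire estate passes to Ishita's descendants per stirpes.
Deepa left no surviving issue, so that branch lapses and is disregarded.
The estate is divided into 3 equal shares of 1/3 among Priya, Vikram, Usha.
Priya is living and takes 1/3.
Vikram predeceased; the 1/3 allotted to Vikram's branch passes to Vikram's issue by representation.
The 1/3 is divided into 3 equal shares of 1/9 among Yamini, Manoj, Lakshmi.
Yamini predeceased; the 1/9 allotted to Yamini's branch passes to Yamini's issue by representation.
The 1/9 is divided into 4 equal shares of 1/36 among Rajiv, Tarun, Girish, Neelam.
Rajiv is living and takes 1/36.
Tarun is living and takes 1/36.
Girish is living and takes 1/36.
Neelam is living and takes 1/36.
Manoj is living and takes 1/9.
Lakshmi is living and takes 1/9.
Usha predeceased; the 1/3 allotted to Usha's branch passes to Usha's issue by representation.
The 1/3 is divided into 2 equal shares of 1/6 among Aarav, Sarita.
Aarav predeceased; the 1/6 allotted to Aarav's branch passes to Aarav's issue by representation.
The 1/6 is divided into 3 equal shares of 1/18 among Kavita, Chetan, Bhavna.
Kavita is living and takes 1/18.
Chetan is living and takes 1/18.
Bhavna is living and takes 1/18.
Sarita is living and takes 1/6.

Bhavna 1/18; Chetan 1/18; Girish 1/36; Kavita 1/18; Lakshmi 1/9; Manoj 1/9; Neelam 1/36; Priya 1/3; Rajiv 1/36; Sarita 1/6; Tarun 1/36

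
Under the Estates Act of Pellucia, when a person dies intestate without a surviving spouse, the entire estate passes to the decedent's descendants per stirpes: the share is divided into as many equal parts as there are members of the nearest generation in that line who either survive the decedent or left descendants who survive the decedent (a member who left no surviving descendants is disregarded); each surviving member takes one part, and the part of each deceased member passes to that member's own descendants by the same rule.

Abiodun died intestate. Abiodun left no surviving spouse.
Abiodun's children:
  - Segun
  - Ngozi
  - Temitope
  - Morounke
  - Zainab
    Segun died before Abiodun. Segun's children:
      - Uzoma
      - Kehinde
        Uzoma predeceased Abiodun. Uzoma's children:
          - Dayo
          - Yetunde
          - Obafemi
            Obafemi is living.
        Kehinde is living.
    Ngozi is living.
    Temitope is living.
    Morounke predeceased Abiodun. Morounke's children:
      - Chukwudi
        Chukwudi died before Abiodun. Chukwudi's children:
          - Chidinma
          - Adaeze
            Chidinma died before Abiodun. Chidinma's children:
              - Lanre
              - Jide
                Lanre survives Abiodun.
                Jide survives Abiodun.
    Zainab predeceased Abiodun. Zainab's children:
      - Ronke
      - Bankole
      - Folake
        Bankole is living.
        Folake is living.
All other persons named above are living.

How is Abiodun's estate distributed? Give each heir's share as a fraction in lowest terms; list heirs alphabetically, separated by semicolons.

There is no surviving spouse, so the entire estate passes to Abiodun's descendants per stirpes.
The estate is divided into 5 equal shares of 1/5 among Segun, Ngozi, Temitope, Morounke, Zainab.
Segun predeceased; the 1/5 allotted to Segun's branch passes to Segun's issue by representation.
The 1/5 is divided into 2 equal shares of 1/10 among Uzoma, Kehinde.
Uzoma predeceased; the 1/10 allotted to Uzoma's branch passes to Uzoma's issue by representation.
The 1/10 is divided into 3 equal shares of 1/30 among Dayo, Yetunde, Obafemi.
Dayo is living and takes 1/30.
Yetunde is living and takes 1/30.
Obafemi is living and takes 1/30.
Kehinde is living and takes 1/10.
Ngozi is living and takes 1/5.
Temitope is living and takes 1/5.
Morounke predeceased; the 1/5 allotted to Morounke's branch passes to Morounke's issue by representation.
Chukwudi's line is the sole branch at this level, so the full 1/5 passes to Chukwudi's issue by representation.
The 1/5 is divided into 2 equal shares of 1/10 among Chidinma, Adaeze.
Chidinma predeceased; the 1/10 allotted to Chidinma's branch passes to Chidinma's issue by representation.
The 1/10 is divided into 2 equal shares of 1/20 among Lanre, Jide.
Lanre is living and takes 1/20.
Jide is living and takes 1/20.
Adaeze is living and takes 1/10.
Zainab predeceased; the 1/5 allotted to Zainab's branch passes to Zainab's issue by representation.
The 1/5 is divided into 3 equal shares of 1/15 among Ronke, Bankole, Folake.
Ronke is living and takes 1/15.
Bankole is living and takes 1/15.
Folake is living and takes 1/15.

Adaeze 1/10; Bankole 1/15; Dayo 1/30; Folake 1/15; Jide 1/20; Kehinde 1/10; Lanre 1/20; Ngozi 1/5; Obafemi 1/30; Ronke 1/15; Temitope 1/5; Yetunde 1/30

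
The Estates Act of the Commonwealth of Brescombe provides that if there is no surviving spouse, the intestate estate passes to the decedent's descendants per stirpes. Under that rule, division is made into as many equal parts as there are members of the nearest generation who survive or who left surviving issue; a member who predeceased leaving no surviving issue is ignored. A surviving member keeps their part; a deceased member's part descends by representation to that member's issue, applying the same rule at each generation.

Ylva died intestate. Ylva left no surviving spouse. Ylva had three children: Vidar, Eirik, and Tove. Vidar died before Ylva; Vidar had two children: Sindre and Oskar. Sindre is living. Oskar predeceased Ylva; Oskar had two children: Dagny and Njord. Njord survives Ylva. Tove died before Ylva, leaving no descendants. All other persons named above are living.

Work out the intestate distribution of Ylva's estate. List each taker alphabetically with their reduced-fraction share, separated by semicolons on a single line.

There is no surviving spouse, so the entire estate passes to Ylva's descendants per stirpes.
Tove left no surviving issue, so that branch lapses and is disregarded.
The estate is divided into 2 equal shares of 1/2 among Vidar, Eirik.
Vidar predeceased; the 1/2 allotted to Vidar's branch passes to Vidar's issue by representation.
The 1/2 is divided into 2 equal shares of 1/4 among Sindre, Oskar.
Sindre is living and takes 1/4.
Oskar predeceased; the 1/4 allotted to Oskar's branch passes to Oskar's issue by representation.
The 1/4 is divided into 2 equal shares of 1/8 among Dagny, Njord.
Dagny is living and takes 1/8.
Njord is living and takes 1/8.
Eirik is living and takes 1/2.

Dagny 1/8; Eirik 1/2; Njord 1/8; Sindre 1/4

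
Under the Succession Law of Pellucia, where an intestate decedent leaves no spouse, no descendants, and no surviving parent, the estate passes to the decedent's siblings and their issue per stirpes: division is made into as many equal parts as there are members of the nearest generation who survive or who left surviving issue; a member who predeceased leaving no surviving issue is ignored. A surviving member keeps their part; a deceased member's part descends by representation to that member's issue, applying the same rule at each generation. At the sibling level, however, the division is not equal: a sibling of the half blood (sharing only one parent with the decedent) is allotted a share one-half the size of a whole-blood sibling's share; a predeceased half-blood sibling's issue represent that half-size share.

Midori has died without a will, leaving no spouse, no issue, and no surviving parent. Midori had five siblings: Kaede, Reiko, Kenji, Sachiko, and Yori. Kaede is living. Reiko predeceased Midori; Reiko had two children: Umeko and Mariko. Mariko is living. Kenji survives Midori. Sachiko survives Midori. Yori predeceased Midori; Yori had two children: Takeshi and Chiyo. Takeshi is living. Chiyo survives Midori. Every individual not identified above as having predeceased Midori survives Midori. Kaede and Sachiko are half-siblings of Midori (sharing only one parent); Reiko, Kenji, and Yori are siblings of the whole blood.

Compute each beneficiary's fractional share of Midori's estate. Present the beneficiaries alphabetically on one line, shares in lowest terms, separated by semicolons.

Chiyo 1/8; Kaede 1/8; Kenji 1/4; Mariko 1/8; Sachiko 1/8; Takeshi 1/8; Umeko 1/8

No spouse, descendants, or parent survives, so the estate passes to Midori's siblings per stirpes.
Half-blood siblings count for one-half the weight of whole-blood siblings at the initial division.
Dividing 1 in proportion to weights (total weight 4): Kaede (weight 1/2) → 1/8; Reiko (weight 1) → 1/4; Kenji (weight 1) → 1/4; Sachiko (weight 1/2) → 1/8; Yori (weight 1) → 1/4.
Kaede is living and takes 1/8.
Reiko predeceased; the 1/4 allotted to Reiko's branch passes to Reiko's issue by representation.
The 1/4 is divided into 2 equal shares of 1/8 among Umeko, Mariko.
Umeko is living and takes 1/8.
Mariko is living and takes 1/8.
Kenji is living and takes 1/4.
Sachiko is living and takes 1/8.
Yori predeceased; the 1/4 allotted to Yori's branch passes to Yori's issue by representation.
The 1/4 is divided into 2 equal shares of 1/8 among Takeshi, Chiyo.
Takeshi is living and takes 1/8.
Chiyo is living and takes 1/8.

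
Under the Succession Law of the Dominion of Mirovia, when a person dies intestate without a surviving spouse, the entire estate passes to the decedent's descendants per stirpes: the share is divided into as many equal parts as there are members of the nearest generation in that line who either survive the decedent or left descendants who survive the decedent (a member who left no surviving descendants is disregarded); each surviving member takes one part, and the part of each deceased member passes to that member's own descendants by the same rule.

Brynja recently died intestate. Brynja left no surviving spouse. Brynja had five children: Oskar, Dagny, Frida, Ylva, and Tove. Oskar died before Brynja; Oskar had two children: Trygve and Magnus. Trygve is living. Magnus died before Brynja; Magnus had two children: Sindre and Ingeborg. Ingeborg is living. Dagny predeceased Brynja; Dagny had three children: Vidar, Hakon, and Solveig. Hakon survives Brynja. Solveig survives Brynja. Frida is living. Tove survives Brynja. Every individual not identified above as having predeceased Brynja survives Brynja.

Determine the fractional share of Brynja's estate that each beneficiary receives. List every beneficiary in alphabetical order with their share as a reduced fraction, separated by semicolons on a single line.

There is no surviving spouse, so the entire estate passes to Brynja's descendants per stirpes.
The estate is divided into 5 equal shares of 1/5 among Oskar, Dagny, Frida, Ylva, Tove.
Oskar predeceased; the 1/5 allotted to Oskar's branch passes to Oskar's issue by representation.
The 1/5 is divided into 2 equal shares of 1/10 among Trygve, Magnus.
Trygve is living and takes 1/10.
Magnus predeceased; the 1/10 allotted to Magnus's branch passes to Magnus's issue by representation.
The 1/10 is divided into 2 equal shares of 1/20 among Sindre, Ingeborg.
Sindre is living and takes 1/20.
Ingeborg is living and takes 1/20.
Dagny predeceased; the 1/5 allotted to Dagny's branch passes to Dagny's issue by representation.
The 1/5 is divided into 3 equal shares of 1/15 among Vidar, Hakon, Solveig.
Vidar is living and takes 1/15.
Hakon is living and takes 1/15.
Solveig is living and takes 1/15.
Frida is living and takes 1/5.
Ylva is living and takes 1/5.
Tove is living and takes 1/5.

Frida 1/5; Hakon 1/15; Ingeborg 1/20; Sindre 1/20; Solveig 1/15; Tove 1/5; Trygve 1/10; Vidar 1/15; Ylva 1/5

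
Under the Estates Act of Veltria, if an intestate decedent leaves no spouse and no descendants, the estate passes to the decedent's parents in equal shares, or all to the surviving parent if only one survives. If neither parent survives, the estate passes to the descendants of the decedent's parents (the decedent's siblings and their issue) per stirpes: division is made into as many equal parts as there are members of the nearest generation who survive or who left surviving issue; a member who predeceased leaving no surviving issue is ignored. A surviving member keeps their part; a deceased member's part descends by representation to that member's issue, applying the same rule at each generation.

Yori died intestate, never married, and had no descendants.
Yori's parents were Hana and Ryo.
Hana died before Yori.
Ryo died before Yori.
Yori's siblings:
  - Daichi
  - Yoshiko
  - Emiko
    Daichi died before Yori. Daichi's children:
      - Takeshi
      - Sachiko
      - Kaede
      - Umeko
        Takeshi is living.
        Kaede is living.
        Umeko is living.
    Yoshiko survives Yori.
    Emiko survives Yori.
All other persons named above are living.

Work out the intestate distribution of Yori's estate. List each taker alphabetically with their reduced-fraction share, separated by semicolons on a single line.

Neither parent survives and there are no descendants, so the estate passes to Yori's siblings and their issue per stirpes.
The estate is divided into 3 equal shares of 1/3 among Daichi, Yoshiko, Emiko.
Daichi predeceased; the 1/3 allotted to Daichi's branch passes to Daichi's issue by representation.
The 1/3 is divided into 4 equal shares of 1/12 among Takeshi, Sachiko, Kaede, Umeko.
Takeshi is living and takes 1/12.
Sachiko is living and takes 1/12.
Kaede is living and takes 1/12.
Umeko is living and takes 1/12.
Yoshiko is living and takes 1/3.
Emiko is living and takes 1/3.

Emiko 1/3; Kaede 1/12; Sachiko 1/12; Takeshi 1/12; Umeko 1/12; Yoshiko 1/3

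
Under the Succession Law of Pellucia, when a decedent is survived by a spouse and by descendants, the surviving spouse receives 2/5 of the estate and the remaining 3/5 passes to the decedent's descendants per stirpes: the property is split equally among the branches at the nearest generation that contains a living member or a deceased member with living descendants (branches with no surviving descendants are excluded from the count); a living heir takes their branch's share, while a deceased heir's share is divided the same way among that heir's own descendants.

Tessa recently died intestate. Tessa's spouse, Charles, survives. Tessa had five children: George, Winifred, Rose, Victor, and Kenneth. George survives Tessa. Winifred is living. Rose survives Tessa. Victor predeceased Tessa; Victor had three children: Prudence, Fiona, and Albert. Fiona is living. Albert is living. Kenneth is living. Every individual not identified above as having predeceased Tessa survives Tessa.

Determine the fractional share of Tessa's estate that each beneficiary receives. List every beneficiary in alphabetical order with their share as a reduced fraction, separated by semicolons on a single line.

Albert 1/25; Charles 2/5; Fiona 1/25; George 3/25; Kenneth 3/25; Prudence 1/25; Rose 3/25; Winifred 3/25

Charles, as surviving spouse, takes 2/5.
The remaining 3/5 passes to Tessa's descendants per stirpes.
The 3/5 is divided into 5 equal shares of 3/25 among George, Winifred, Rose, Victor, Kenneth.
George is living and takes 3/25.
Winifred is living and takes 3/25.
Rose is living and takes 3/25.
Victor predeceased; the 3/25 allotted to Victor's branch passes to Victor's issue by representation.
The 3/25 is divided into 3 equal shares of 1/25 among Prudence, Fiona, Albert.
Prudence is living and takes 1/25.
Fiona is living and takes 1/25.
Albert is living and takes 1/25.
Kenneth is living and takes 3/25.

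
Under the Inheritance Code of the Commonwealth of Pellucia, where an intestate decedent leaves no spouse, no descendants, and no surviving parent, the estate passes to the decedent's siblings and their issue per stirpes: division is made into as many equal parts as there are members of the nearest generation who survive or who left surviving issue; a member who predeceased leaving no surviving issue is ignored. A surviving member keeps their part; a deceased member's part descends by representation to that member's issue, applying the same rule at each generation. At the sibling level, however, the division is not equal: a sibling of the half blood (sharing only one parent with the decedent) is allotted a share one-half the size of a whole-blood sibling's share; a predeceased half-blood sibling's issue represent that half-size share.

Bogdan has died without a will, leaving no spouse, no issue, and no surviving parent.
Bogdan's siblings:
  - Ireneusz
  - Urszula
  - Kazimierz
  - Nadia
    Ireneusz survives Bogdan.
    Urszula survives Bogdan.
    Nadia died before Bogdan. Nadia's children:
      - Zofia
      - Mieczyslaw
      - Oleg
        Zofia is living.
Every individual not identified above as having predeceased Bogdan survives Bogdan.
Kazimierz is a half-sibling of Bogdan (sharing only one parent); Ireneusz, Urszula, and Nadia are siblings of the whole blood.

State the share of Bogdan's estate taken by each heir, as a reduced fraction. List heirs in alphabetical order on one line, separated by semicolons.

Ireneusz 2/7; Kazimierz 1/7; Mieczyslaw 2/21; Oleg 2/21; Urszula 2/7; Zofia 2/21

No spouse, descendants, or parent survives, so the estate passes to Bogdan's siblings per stirpes.
Half-blood siblings count for one-half the weight of whole-blood siblings at the initial division.
Dividing 1 in proportion to weights (total weight 7/2): Ireneusz (weight 1) → 2/7; Urszula (weight 1) → 2/7; Kazimierz (weight 1/2) → 1/7; Nadia (weight 1) → 2/7.
Ireneusz is living and takes 2/7.
Urszula is living and takes 2/7.
Kazimierz is living and takes 1/7.
Nadia predeceased; the 2/7 allotted to Nadia's branch passes to Nadia's issue by representation.
The 2/7 is divided into 3 equal shares of 2/21 among Zofia, Mieczyslaw, Oleg.
Zofia is living and takes 2/21.
Mieczyslaw is living and takes 2/21.
Oleg is living and takes 2/21.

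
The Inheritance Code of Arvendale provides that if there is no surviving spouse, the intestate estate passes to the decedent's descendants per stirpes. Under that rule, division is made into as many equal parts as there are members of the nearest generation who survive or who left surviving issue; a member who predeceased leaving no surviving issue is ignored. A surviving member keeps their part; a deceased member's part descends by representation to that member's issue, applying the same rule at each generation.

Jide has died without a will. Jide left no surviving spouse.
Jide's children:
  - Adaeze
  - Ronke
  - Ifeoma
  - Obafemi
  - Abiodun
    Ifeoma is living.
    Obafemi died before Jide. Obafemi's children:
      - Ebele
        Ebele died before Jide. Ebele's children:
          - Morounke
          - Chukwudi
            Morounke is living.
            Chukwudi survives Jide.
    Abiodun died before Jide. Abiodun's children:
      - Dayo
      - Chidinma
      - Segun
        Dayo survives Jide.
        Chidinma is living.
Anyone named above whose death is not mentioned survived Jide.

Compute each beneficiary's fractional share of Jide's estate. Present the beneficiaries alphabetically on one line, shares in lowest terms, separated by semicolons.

There is no surviving spouse, so the entire estate passes to Jide's descendants per stirpes.
The estate is divided into 5 equal shares of 1/5 among Adaeze, Ronke, Ifeoma, Obafemi, Abiodun.
Adaeze is living and takes 1/5.
Ronke is living and takes 1/5.
Ifeoma is living and takes 1/5.
Obafemi predeceased; the 1/5 allotted to Obafemi's branch passes to Obafemi's issue by representation.
Ebele's line is the sole branch at this level, so the full 1/5 passes to Ebele's issue by representation.
The 1/5 is divided into 2 equal shares of 1/10 among Morounke, Chukwudi.
Morounke is living and takes 1/10.
Chukwudi is living and takes 1/10.
Abiodun predeceased; the 1/5 allotted to Abiodun's branch passes to Abiodun's issue by representation.
The 1/5 is divided into 3 equal shares of 1/15 among Dayo, Chidinma, Segun.
Dayo is living and takes 1/15.
Chidinma is living and takes 1/15.
Segun is living and takes 1/15.

Adaeze 1/5; Chidinma 1/15; Chukwudi 1/10; Dayo 1/15; Ifeoma 1/5; Morounke 1/10; Ronke 1/5; Segun 1/15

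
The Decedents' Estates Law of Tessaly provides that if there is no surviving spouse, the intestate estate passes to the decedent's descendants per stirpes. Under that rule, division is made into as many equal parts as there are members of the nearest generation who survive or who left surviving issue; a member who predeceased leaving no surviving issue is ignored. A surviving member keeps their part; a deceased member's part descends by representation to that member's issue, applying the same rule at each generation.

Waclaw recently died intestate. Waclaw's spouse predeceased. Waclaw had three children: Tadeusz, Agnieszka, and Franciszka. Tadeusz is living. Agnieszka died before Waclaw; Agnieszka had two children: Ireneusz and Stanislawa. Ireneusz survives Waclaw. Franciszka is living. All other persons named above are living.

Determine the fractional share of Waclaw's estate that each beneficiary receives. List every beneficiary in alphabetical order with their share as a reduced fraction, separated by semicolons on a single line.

There is no surviving spouse, so the entire estate passes to Waclaw's descendants per stirpes.
The estate is divided into 3 equal shares of 1/3 among Tadeusz, Agnieszka, Franciszka.
Tadeusz is living and takes 1/3.
Agnieszka predeceased; the 1/3 allotted to Agnieszka's branch passes to Agnieszka's issue by representation.
The 1/3 is divided into 2 equal shares of 1/6 among Ireneusz, Stanislawa.
Ireneusz is living and takes 1/6.
Stanislawa is living and takes 1/6.
Franciszka is living and takes 1/3.

Franciszka 1/3; Ireneusz 1/6; Stanislawa 1/6; Tadeusz 1/3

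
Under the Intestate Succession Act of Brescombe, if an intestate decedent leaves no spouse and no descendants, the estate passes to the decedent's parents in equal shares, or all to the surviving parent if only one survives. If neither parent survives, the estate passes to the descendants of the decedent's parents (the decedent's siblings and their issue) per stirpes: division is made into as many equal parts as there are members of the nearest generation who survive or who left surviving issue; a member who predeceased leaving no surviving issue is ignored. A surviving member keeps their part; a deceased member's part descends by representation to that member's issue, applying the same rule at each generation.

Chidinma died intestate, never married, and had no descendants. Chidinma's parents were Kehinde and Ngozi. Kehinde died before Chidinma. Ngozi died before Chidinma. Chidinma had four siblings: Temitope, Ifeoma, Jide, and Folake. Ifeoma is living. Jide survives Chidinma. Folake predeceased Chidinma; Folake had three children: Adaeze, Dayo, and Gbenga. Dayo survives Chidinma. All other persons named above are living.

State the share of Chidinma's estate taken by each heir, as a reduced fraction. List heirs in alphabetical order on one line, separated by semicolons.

Adaeze 1/12; Dayo 1/12; Gbenga 1/12; Ifeoma 1/4; Jide 1/4; Temitope 1/4

Neither parent survives and there are no descendants, so the estate passes to Chidinma's siblings and their issue per stirpes.
The estate is divided into 4 equal shares of 1/4 among Temitope, Ifeoma, Jide, Folake.
Temitope is living and takes 1/4.
Ifeoma is living and takes 1/4.
Jide is living and takes 1/4.
Folake predeceased; the 1/4 allotted to Folake's branch passes to Folake's issue by representation.
The 1/4 is divided into 3 equal shares of 1/12 among Adaeze, Dayo, Gbenga.
Adaeze is living and takes 1/12.
Dayo is living and takes 1/12.
Gbenga is living and takes 1/12.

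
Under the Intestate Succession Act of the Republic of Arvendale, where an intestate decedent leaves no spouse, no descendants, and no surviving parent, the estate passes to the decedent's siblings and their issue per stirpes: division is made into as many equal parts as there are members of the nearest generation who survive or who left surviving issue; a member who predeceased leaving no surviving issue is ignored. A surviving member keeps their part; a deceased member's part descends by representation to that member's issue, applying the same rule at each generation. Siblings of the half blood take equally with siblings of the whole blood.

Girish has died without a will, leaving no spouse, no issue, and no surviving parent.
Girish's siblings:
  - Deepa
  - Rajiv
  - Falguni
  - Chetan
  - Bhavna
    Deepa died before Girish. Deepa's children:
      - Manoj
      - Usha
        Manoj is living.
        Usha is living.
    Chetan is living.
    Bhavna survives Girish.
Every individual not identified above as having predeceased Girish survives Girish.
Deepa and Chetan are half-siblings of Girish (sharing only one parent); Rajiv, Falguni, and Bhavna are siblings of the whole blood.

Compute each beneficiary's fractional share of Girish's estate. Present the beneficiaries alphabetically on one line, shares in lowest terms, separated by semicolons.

No spouse, descendants, or parent survives, so the estate passes to Girish's siblings per stirpes.
Half-blood and whole-blood siblings take equally under the stated rule.
The estate is divided into 5 equal shares of 1/5 among Deepa, Rajiv, Falguni, Chetan, Bhavna.
Deepa predeceased; the 1/5 allotted to Deepa's branch passes to Deepa's issue by representation.
The 1/5 is divided into 2 equal shares of 1/10 among Manoj, Usha.
Manoj is living and takes 1/10.
Usha is living and takes 1/10.
Rajiv is living and takes 1/5.
Falguni is living and takes 1/5.
Chetan is living and takes 1/5.
Bhavna is living and takes 1/5.

Bhavna 1/5; Chetan 1/5; Falguni 1/5; Manoj 1/10; Rajiv 1/5; Usha 1/10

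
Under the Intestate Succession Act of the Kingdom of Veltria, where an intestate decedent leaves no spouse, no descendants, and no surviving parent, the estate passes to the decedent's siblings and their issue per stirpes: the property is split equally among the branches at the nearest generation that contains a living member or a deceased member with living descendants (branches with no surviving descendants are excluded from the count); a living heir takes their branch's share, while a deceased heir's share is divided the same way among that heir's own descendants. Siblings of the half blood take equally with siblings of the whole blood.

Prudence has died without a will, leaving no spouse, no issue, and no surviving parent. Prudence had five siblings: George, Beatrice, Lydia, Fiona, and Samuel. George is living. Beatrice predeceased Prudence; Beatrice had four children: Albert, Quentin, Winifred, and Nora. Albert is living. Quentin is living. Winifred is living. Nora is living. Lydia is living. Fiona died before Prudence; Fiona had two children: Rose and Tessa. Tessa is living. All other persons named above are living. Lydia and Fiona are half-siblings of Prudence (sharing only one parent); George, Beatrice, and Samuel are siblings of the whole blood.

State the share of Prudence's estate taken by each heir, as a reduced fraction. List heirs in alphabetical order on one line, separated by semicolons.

No spouse, descendants, or parent survives, so the estate passes to Prudence's siblings per stirpes.
Half-blood and whole-blood siblings take equally under the stated rule.
The estate is divided into 5 equal shares of 1/5 among George, Beatrice, Lydia, Fiona, Samuel.
George is living and takes 1/5.
Beatrice predeceased; the 1/5 allotted to Beatrice's branch passes to Beatrice's issue by representation.
The 1/5 is divided into 4 equal shares of 1/20 among Albert, Quentin, Winifred, Nora.
Albert is living and takes 1/20.
Quentin is living and takes 1/20.
Winifred is living and takes 1/20.
Nora is living and takes 1/20.
Lydia is living and takes 1/5.
Fiona predeceased; the 1/5 allotted to Fiona's branch passes to Fiona's issue by representation.
The 1/5 is divided into 2 equal shares of 1/10 among Rose, Tessa.
Rose is living and takes 1/10.
Tessa is living and takes 1/10.
Samuel is living and takes 1/5.

Albert 1/20; George 1/5; Lydia 1/5; Nora 1/20; Quentin 1/20; Rose 1/10; Samuel 1/5; Tessa 1/10; Winifred 1/20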